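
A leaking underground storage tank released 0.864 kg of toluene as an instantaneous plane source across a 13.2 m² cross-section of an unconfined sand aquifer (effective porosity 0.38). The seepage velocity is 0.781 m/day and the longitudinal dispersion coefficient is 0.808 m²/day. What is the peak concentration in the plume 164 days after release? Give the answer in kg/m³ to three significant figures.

The peak of an instantaneous 1D plume sits at x = vt; there the Gaussian factor is 1 and C_max = M/(n_e·A·√(4πDt)), where n_e·A is the pore area the mass is dissolved in.
√(4πDt) = √(4π × 0.808 × 164) = 40.81 m, so C_max = 0.864/(0.38 × 13.2 × 40.81) = 0.00422 kg/m³.

0.00422 kg/m³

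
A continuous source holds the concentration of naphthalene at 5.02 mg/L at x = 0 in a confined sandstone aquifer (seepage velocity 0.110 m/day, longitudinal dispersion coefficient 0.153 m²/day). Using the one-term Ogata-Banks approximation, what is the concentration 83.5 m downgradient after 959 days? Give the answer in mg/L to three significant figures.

For a continuous step input, C/C₀ ≈ ½·erfc((x−vt)/(2√(Dt))).
vt = 0.110 × 959 = 105.49 m and 2√(Dt) = 2√(0.153 × 959) = 24.23 m.
Argument (x−vt)/(2√(Dt)) = (83.5 − 105.49)/24.23 = -0.9076; ½·erfc(-0.9076) = 0.9003.
C = 5.02 × 0.9003 = 4.52 mg/L.

4.52 mg/L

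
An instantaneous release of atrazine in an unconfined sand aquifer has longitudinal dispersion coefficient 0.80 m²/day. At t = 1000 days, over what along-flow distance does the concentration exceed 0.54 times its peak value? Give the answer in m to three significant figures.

88.8 m

The plume is Gaussian with σ = √(2Dt) = √(2 × 0.80 × 1000) = 40.00 m.
C/C_peak = exp(−Δx²/(2σ²)) = 0.54 ⇒ Δx = σ·√(−2 ln 0.54) = 40.00 × 1.110 = 44.40 m.
Width = 2Δx = 88.8 m.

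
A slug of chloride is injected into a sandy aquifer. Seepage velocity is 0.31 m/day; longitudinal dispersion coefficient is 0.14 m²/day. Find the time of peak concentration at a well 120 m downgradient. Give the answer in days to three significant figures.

For the 1D instantaneous-source solution, setting ∂C/∂t = 0 at fixed x gives v²t² + 2Dt − x² = 0, so t = (√(D² + v²x²) − D)/v².
√(D² + v²x²) = √(0.14² + 0.31² × 120²) = 37.20; v² = 0.0961.
t = (37.20 − 0.14)/0.0961 = 386 days (vs. the pure-advection estimate x/v = 387 d).

386 days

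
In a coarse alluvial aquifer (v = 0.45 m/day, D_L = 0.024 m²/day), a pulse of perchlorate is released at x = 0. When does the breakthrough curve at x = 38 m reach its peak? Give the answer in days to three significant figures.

For the 1D instantaneous-source solution, setting ∂C/∂t = 0 at fixed x gives v²t² + 2Dt − x² = 0, so t = (√(D² + v²x²) − D)/v².
√(D² + v²x²) = √(0.024² + 0.45² × 38²) = 17.10; v² = 0.2025.
t = (17.10 − 0.024)/0.2025 = 84.3 days (vs. the pure-advection estimate x/v = 84.4 d).

84.3 days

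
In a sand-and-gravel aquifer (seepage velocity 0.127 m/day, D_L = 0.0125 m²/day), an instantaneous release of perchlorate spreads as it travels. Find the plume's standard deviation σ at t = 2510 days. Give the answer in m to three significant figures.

Dispersive spreading gives a Gaussian with σ² = 2Dt; advection only shifts the center.
σ = √(2 × 0.0125 × 2510) = 7.92 m.

7.92 m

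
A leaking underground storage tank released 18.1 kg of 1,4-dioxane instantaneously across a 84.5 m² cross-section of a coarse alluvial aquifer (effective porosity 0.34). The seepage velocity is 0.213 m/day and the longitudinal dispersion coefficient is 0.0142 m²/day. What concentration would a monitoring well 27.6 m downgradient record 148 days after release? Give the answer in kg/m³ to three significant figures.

For an instantaneous plane source, C(x,t) = M/(n_e·A·√(4πDt)) · exp(−(x−vt)²/(4Dt)), with n_e·A the pore (flow) area.
Plume center vt = 0.213 × 148 = 31.524 m, so the well at 27.6 m is 3.924 m upgradient of the peak.
√(4πDt) = 5.139 m, giving peak height M/(n_e·A·√(4πDt)) = 18.1/(0.34 × 84.5 × 5.139) = 0.1226 kg/m³.
(x−vt)²/(4Dt) = (-3.924)²/(4 × 0.0142 × 148) = 1.832; exp(−1.832) = 0.1601.
C = 0.1226 × 0.1601 = 0.0196 kg/m³.

0.0196 kg/m³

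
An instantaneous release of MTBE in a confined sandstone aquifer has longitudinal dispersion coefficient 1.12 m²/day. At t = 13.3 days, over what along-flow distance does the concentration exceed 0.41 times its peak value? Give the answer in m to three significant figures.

The plume is Gaussian with σ = √(2Dt) = √(2 × 1.12 × 13.3) = 5.458 m.
C/C_peak = exp(−Δx²/(2σ²)) = 0.41 ⇒ Δx = σ·√(−2 ln 0.41) = 5.458 × 1.335 = 7.286 m.
Width = 2Δx = 14.6 m.

14.6 m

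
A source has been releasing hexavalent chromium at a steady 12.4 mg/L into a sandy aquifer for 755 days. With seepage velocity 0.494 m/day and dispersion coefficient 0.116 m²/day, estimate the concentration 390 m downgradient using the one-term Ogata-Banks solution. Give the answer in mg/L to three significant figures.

1.23 mg/L

For a continuous step input, C/C₀ ≈ ½·erfc((x−vt)/(2√(Dt))).
vt = 0.494 × 755 = 372.97 m and 2√(Dt) = 2√(0.116 × 755) = 18.72 m.
Argument (x−vt)/(2√(Dt)) = (390 − 372.97)/18.72 = 0.9097; ½·erfc(0.9097) = 0.09913.
C = 12.4 × 0.09913 = 1.23 mg/L.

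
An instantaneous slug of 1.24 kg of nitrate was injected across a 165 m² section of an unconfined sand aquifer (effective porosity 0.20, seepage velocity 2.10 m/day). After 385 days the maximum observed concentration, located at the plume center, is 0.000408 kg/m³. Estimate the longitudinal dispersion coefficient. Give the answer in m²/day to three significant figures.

At the plume center C_max = M/(n_e·A·√(4πDt)), so D = M²/(4πt·(n_e·A·C_max)²).
n_e·A·C_max = 0.20 × 165 × 0.000408 = 0.01346 kg/m.
D = 1.24²/(4π × 385 × 0.01346²) = 1.75 m²/day.

1.75 m²/day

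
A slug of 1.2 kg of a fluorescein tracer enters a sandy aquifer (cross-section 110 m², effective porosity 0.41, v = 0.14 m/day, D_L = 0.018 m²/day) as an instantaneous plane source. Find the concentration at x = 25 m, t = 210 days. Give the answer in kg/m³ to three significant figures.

0.00107 kg/m³

For an instantaneous plane source, C(x,t) = M/(n_e·A·√(4πDt)) · exp(−(x−vt)²/(4Dt)), with n_e·A the pore (flow) area.
Plume center vt = 0.14 × 210 = 29.4 m, so the well at 25 m is 4.4 m upgradient of the peak.
√(4πDt) = 6.892 m, giving peak height M/(n_e·A·√(4πDt)) = 1.2/(0.41 × 110 × 6.892) = 0.003861 kg/m³.
(x−vt)²/(4Dt) = (-4.4)²/(4 × 0.018 × 210) = 1.280; exp(−1.280) = 0.2780.
C = 0.003861 × 0.2780 = 0.00107 kg/m³.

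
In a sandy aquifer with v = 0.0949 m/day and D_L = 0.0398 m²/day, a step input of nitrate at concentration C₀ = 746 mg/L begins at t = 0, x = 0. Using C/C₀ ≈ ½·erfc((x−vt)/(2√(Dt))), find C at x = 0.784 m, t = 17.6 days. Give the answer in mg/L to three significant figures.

For a continuous step input, C/C₀ ≈ ½·erfc((x−vt)/(2√(Dt))).
vt = 0.0949 × 17.6 = 1.67024 m and 2√(Dt) = 2√(0.0398 × 17.6) = 1.674 m.
Argument (x−vt)/(2√(Dt)) = (0.784 − 1.67024)/1.674 = -0.5294; ½·erfc(-0.5294) = 0.7730.
C = 746 × 0.7730 = 577 mg/L.

577 mg/L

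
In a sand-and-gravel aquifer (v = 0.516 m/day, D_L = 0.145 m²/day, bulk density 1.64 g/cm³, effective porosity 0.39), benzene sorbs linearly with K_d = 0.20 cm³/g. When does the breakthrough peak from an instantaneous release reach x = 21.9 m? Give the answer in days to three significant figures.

77.1 days

Retardation factor R = 1 + ρ_b·K_d/n = 1 + 1.64 × 0.20/0.39 = 1.841.
Sorption retards both mechanisms: v_R = v/R = 0.2803 m/day, D_R = D/R = 0.07876 m²/day.
Peak time from v_R²t² + 2D_R t − x² = 0: t = (√(D_R² + v_R²x²) − D_R)/v_R².
√(D_R² + v_R²x²) = √(0.07876² + 0.2803² × 21.9²) = 6.139; v_R² = 0.07857.
t = (6.139 − 0.07876)/0.07857 = 77.1 days.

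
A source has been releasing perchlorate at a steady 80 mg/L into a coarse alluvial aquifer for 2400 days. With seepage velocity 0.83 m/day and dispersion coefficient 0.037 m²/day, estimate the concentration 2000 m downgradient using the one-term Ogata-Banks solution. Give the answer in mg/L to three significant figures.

For a continuous step input, C/C₀ ≈ ½·erfc((x−vt)/(2√(Dt))).
vt = 0.83 × 2400 = 1992 m and 2√(Dt) = 2√(0.037 × 2400) = 18.85 m.
Argument (x−vt)/(2√(Dt)) = (2000 − 1992)/18.85 = 0.4244; ½·erfc(0.4244) = 0.2742.
C = 80 × 0.2742 = 21.9 mg/L.

21.9 mg/L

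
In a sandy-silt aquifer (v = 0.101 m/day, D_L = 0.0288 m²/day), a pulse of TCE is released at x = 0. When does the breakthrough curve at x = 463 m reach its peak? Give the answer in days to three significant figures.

4580 days

For the 1D instantaneous-source solution, setting ∂C/∂t = 0 at fixed x gives v²t² + 2Dt − x² = 0, so t = (√(D² + v²x²) − D)/v².
√(D² + v²x²) = √(0.0288² + 0.101² × 463²) = 46.76; v² = 0.010201.
t = (46.76 − 0.0288)/0.010201 = 4580 days (vs. the pure-advection estimate x/v = 4580 d).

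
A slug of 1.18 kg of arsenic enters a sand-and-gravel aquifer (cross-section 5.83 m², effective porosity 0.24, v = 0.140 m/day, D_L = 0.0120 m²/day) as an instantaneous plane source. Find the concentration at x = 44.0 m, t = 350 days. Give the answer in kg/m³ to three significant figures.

0.0262 kg/m³

For an instantaneous plane source, C(x,t) = M/(n_e·A·√(4πDt)) · exp(−(x−vt)²/(4Dt)), with n_e·A the pore (flow) area.
Plume center vt = 0.140 × 350 = 49 m, so the well at 44.0 m is 5 m upgradient of the peak.
√(4πDt) = 7.265 m, giving peak height M/(n_e·A·√(4πDt)) = 1.18/(0.24 × 5.83 × 7.265) = 0.1161 kg/m³.
(x−vt)²/(4Dt) = (-5)²/(4 × 0.0120 × 350) = 1.488; exp(−1.488) = 0.2258.
C = 0.1161 × 0.2258 = 0.0262 kg/m³.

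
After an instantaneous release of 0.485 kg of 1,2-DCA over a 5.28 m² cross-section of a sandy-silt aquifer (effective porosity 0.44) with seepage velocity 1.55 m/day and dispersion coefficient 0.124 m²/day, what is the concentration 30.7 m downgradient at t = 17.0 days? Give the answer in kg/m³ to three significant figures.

For an instantaneous plane source, C(x,t) = M/(n_e·A·√(4πDt)) · exp(−(x−vt)²/(4Dt)), with n_e·A the pore (flow) area.
Plume center vt = 1.55 × 17.0 = 26.35 m, so the well at 30.7 m is 4.35 m downgradient of the peak.
√(4πDt) = 5.147 m, giving peak height M/(n_e·A·√(4πDt)) = 0.485/(0.44 × 5.28 × 5.147) = 0.04056 kg/m³.
(x−vt)²/(4Dt) = (4.35)²/(4 × 0.124 × 17.0) = 2.244; exp(−2.244) = 0.1060.
C = 0.04056 × 0.1060 = 0.00430 kg/m³.

0.00430 kg/m³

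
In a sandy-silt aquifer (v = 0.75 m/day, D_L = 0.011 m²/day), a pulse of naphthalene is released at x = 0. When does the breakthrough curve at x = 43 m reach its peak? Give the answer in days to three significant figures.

For the 1D instantaneous-source solution, setting ∂C/∂t = 0 at fixed x gives v²t² + 2Dt − x² = 0, so t = (√(D² + v²x²) − D)/v².
√(D² + v²x²) = √(0.011² + 0.75² × 43²) = 32.25; v² = 0.5625.
t = (32.25 − 0.011)/0.5625 = 57.3 days (vs. the pure-advection estimate x/v = 57.3 d).

57.3 days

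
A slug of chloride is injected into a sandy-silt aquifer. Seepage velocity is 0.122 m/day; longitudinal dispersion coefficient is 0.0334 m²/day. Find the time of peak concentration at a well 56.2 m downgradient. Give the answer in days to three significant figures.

458 days

For the 1D instantaneous-source solution, setting ∂C/∂t = 0 at fixed x gives v²t² + 2Dt − x² = 0, so t = (√(D² + v²x²) − D)/v².
√(D² + v²x²) = √(0.0334² + 0.122² × 56.2²) = 6.856; v² = 0.014884.
t = (6.856 − 0.0334)/0.014884 = 458 days (vs. the pure-advection estimate x/v = 461 d).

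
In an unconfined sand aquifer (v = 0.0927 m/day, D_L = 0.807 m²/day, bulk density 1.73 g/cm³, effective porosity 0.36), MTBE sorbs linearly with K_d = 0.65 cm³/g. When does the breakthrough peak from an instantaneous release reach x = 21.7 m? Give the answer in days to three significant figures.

653 days

Retardation factor R = 1 + ρ_b·K_d/n = 1 + 1.73 × 0.65/0.36 = 4.124.
Sorption retards both mechanisms: v_R = v/R = 0.02248 m/day, D_R = D/R = 0.1957 m²/day.
Peak time from v_R²t² + 2D_R t − x² = 0: t = (√(D_R² + v_R²x²) − D_R)/v_R².
√(D_R² + v_R²x²) = √(0.1957² + 0.02248² × 21.7²) = 0.5256; v_R² = 0.0005054.
t = (0.5256 − 0.1957)/0.0005054 = 653 days.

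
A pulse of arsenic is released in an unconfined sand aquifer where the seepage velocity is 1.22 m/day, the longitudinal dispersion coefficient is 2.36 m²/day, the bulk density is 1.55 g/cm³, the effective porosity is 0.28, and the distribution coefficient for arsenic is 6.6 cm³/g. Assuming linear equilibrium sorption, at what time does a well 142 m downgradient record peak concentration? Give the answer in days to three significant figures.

Retardation factor R = 1 + ρ_b·K_d/n = 1 + 1.55 × 6.6/0.28 = 37.54.
Sorption retards both mechanisms: v_R = v/R = 0.03250 m/day, D_R = D/R = 0.06287 m²/day.
Peak time from v_R²t² + 2D_R t − x² = 0: t = (√(D_R² + v_R²x²) − D_R)/v_R².
√(D_R² + v_R²x²) = √(0.06287² + 0.03250² × 142²) = 4.615; v_R² = 0.001056.
t = (4.615 − 0.06287)/0.001056 = 4310 days.

4310 days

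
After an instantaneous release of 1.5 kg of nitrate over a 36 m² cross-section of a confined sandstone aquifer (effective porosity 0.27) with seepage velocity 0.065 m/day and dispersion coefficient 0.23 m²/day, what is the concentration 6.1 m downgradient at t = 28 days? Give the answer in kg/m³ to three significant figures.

For an instantaneous plane source, C(x,t) = M/(n_e·A·√(4πDt)) · exp(−(x−vt)²/(4Dt)), with n_e·A the pore (flow) area.
Plume center vt = 0.065 × 28 = 1.82 m, so the well at 6.1 m is 4.28 m downgradient of the peak.
√(4πDt) = 8.996 m, giving peak height M/(n_e·A·√(4πDt)) = 1.5/(0.27 × 36 × 8.996) = 0.01715 kg/m³.
(x−vt)²/(4Dt) = (4.28)²/(4 × 0.23 × 28) = 0.7111; exp(−0.7111) = 0.4911.
C = 0.01715 × 0.4911 = 0.00842 kg/m³.

0.00842 kg/m³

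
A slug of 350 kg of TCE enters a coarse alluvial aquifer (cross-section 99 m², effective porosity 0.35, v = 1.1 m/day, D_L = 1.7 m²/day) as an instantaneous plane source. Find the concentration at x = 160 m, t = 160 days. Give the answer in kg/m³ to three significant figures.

0.137 kg/m³

For an instantaneous plane source, C(x,t) = M/(n_e·A·√(4πDt)) · exp(−(x−vt)²/(4Dt)), with n_e·A the pore (flow) area.
Plume center vt = 1.1 × 160 = 176 m, so the well at 160 m is 16 m upgradient of the peak.
√(4πDt) = 58.46 m, giving peak height M/(n_e·A·√(4πDt)) = 350/(0.35 × 99 × 58.46) = 0.1728 kg/m³.
(x−vt)²/(4Dt) = (-16)²/(4 × 1.7 × 160) = 0.2353; exp(−0.2353) = 0.7903.
C = 0.1728 × 0.7903 = 0.137 kg/m³.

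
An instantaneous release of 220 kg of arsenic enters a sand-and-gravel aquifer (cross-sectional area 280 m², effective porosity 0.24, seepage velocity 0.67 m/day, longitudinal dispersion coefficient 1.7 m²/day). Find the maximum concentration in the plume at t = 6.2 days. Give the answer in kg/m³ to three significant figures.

The peak of an instantaneous 1D plume sits at x = vt; there the Gaussian factor is 1 and C_max = M/(n_e·A·√(4πDt)), where n_e·A is the pore area the mass is dissolved in.
√(4πDt) = √(4π × 1.7 × 6.2) = 11.51 m, so C_max = 220/(0.24 × 280 × 11.51) = 0.284 kg/m³.

0.284 kg/m³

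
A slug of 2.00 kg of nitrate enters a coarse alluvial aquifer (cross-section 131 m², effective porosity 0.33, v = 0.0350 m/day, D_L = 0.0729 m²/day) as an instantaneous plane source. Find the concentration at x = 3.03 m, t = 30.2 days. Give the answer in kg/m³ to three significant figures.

For an instantaneous plane source, C(x,t) = M/(n_e·A·√(4πDt)) · exp(−(x−vt)²/(4Dt)), with n_e·A the pore (flow) area.
Plume center vt = 0.0350 × 30.2 = 1.057 m, so the well at 3.03 m is 1.973 m downgradient of the peak.
√(4πDt) = 5.260 m, giving peak height M/(n_e·A·√(4πDt)) = 2.00/(0.33 × 131 × 5.260) = 0.008795 kg/m³.
(x−vt)²/(4Dt) = (1.973)²/(4 × 0.0729 × 30.2) = 0.4420; exp(−0.4420) = 0.6427.
C = 0.008795 × 0.6427 = 0.00565 kg/m³.

0.00565 kg/m³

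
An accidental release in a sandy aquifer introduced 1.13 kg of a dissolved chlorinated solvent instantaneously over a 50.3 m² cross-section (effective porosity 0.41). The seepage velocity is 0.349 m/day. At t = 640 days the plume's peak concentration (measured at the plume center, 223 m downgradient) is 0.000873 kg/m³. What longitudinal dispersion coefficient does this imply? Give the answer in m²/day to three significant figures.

At the plume center C_max = M/(n_e·A·√(4πDt)), so D = M²/(4πt·(n_e·A·C_max)²).
n_e·A·C_max = 0.41 × 50.3 × 0.000873 = 0.01800 kg/m.
D = 1.13²/(4π × 640 × 0.01800²) = 0.490 m²/day.

0.490 m²/day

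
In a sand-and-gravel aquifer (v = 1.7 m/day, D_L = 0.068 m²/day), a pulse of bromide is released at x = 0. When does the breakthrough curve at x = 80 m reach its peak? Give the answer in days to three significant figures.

For the 1D instantaneous-source solution, setting ∂C/∂t = 0 at fixed x gives v²t² + 2Dt − x² = 0, so t = (√(D² + v²x²) − D)/v².
√(D² + v²x²) = √(0.068² + 1.7² × 80²) = 136.0; v² = 2.89.
t = (136.0 − 0.068)/2.89 = 47.0 days (vs. the pure-advection estimate x/v = 47.1 d).

47.0 days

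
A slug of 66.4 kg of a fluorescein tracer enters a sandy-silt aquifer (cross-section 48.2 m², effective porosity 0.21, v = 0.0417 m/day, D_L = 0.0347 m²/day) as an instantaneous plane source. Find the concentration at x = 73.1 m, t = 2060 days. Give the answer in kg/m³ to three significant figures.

0.123 kg/m³

For an instantaneous plane source, C(x,t) = M/(n_e·A·√(4πDt)) · exp(−(x−vt)²/(4Dt)), with n_e·A the pore (flow) area.
Plume center vt = 0.0417 × 2060 = 85.902 m, so the well at 73.1 m is 12.802 m upgradient of the peak.
√(4πDt) = 29.97 m, giving peak height M/(n_e·A·√(4πDt)) = 66.4/(0.21 × 48.2 × 29.97) = 0.2189 kg/m³.
(x−vt)²/(4Dt) = (-12.802)²/(4 × 0.0347 × 2060) = 0.5732; exp(−0.5732) = 0.5637.
C = 0.2189 × 0.5637 = 0.123 kg/m³.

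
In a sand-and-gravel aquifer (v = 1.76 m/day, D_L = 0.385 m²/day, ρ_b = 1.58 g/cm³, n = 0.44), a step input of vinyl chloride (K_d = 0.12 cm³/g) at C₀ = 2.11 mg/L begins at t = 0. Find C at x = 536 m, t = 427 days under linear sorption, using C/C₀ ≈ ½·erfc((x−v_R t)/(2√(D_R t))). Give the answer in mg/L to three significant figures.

0.503 mg/L

Retardation factor R = 1 + ρ_b·K_d/n = 1 + 1.58 × 0.12/0.44 = 1.431.
Sorption retards both mechanisms: v_R = v/R = 1.230 m/day, D_R = D/R = 0.2690 m²/day.
v_R·t = 1.230 × 427 = 525.21 m; 2√(D_R t) = 21.43 m; argument = (536 − 525.21)/21.43 = 0.5035.
C = C₀ × ½·erfc(0.5035) = 2.11 × 0.2382 = 0.503 mg/L.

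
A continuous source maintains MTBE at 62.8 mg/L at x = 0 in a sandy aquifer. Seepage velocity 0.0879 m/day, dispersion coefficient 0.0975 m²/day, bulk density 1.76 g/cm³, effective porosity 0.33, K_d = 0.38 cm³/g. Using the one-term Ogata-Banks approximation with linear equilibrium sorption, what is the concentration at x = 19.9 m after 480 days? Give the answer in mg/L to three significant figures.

8.91 mg/L

Retardation factor R = 1 + ρ_b·K_d/n = 1 + 1.76 × 0.38/0.33 = 3.027.
Sorption retards both mechanisms: v_R = v/R = 0.02904 m/day, D_R = D/R = 0.03221 m²/day.
v_R·t = 0.02904 × 480 = 13.9392 m; 2√(D_R t) = 7.864 m; argument = (19.9 − 13.9392)/7.864 = 0.7580.
C = C₀ × ½·erfc(0.7580) = 62.8 × 0.1419 = 8.91 mg/L.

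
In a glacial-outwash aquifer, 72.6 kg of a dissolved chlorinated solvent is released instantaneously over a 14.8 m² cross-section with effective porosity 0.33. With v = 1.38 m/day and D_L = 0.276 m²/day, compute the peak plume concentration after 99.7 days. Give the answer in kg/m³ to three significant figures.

0.799 kg/m³

The peak of an instantaneous 1D plume sits at x = vt; there the Gaussian factor is 1 and C_max = M/(n_e·A·√(4πDt)), where n_e·A is the pore area the mass is dissolved in.
√(4πDt) = √(4π × 0.276 × 99.7) = 18.60 m, so C_max = 72.6/(0.33 × 14.8 × 18.60) = 0.799 kg/m³.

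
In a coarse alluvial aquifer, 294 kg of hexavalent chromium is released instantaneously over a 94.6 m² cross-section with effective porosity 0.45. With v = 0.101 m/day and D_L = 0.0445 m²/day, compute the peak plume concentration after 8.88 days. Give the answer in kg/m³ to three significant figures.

The peak of an instantaneous 1D plume sits at x = vt; there the Gaussian factor is 1 and C_max = M/(n_e·A·√(4πDt)), where n_e·A is the pore area the mass is dissolved in.
√(4πDt) = √(4π × 0.0445 × 8.88) = 2.228 m, so C_max = 294/(0.45 × 94.6 × 2.228) = 3.10 kg/m³.

3.10 kg/m³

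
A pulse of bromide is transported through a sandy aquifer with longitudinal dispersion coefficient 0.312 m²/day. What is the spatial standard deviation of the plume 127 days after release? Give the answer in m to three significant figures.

8.90 m

Dispersive spreading gives a Gaussian with σ² = 2Dt; advection only shifts the center.
σ = √(2 × 0.312 × 127) = 8.90 m.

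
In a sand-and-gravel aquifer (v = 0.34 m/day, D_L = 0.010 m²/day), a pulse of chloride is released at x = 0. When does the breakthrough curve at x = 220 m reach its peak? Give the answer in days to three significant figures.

647 days

For the 1D instantaneous-source solution, setting ∂C/∂t = 0 at fixed x gives v²t² + 2Dt − x² = 0, so t = (√(D² + v²x²) − D)/v².
√(D² + v²x²) = √(0.010² + 0.34² × 220²) = 74.80; v² = 0.1156.
t = (74.80 − 0.010)/0.1156 = 647 days (vs. the pure-advection estimate x/v = 647 d).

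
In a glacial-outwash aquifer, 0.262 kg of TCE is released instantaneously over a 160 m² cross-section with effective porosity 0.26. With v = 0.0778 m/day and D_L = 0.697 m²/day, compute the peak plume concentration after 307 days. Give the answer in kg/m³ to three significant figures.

The peak of an instantaneous 1D plume sits at x = vt; there the Gaussian factor is 1 and C_max = M/(n_e·A·√(4πDt)), where n_e·A is the pore area the mass is dissolved in.
√(4πDt) = √(4π × 0.697 × 307) = 51.85 m, so C_max = 0.262/(0.26 × 160 × 51.85) = 0.000121 kg/m³.

0.000121 kg/m³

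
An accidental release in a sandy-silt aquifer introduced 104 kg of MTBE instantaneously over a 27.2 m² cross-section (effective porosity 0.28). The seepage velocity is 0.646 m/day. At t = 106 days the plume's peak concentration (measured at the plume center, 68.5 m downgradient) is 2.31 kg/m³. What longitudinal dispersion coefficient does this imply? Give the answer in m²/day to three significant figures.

At the plume center C_max = M/(n_e·A·√(4πDt)), so D = M²/(4πt·(n_e·A·C_max)²).
n_e·A·C_max = 0.28 × 27.2 × 2.31 = 17.59 kg/m.
D = 104²/(4π × 106 × 17.59²) = 0.0262 m²/day.

0.0262 m²/day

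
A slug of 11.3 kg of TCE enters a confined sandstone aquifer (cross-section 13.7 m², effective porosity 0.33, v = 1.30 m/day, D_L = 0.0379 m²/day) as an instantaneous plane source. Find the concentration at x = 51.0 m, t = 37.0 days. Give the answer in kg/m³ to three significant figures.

0.133 kg/m³

For an instantaneous plane source, C(x,t) = M/(n_e·A·√(4πDt)) · exp(−(x−vt)²/(4Dt)), with n_e·A the pore (flow) area.
Plume center vt = 1.30 × 37.0 = 48.1 m, so the well at 51.0 m is 2.9 m downgradient of the peak.
√(4πDt) = 4.198 m, giving peak height M/(n_e·A·√(4πDt)) = 11.3/(0.33 × 13.7 × 4.198) = 0.5954 kg/m³.
(x−vt)²/(4Dt) = (2.9)²/(4 × 0.0379 × 37.0) = 1.499; exp(−1.499) = 0.2234.
C = 0.5954 × 0.2234 = 0.133 kg/m³.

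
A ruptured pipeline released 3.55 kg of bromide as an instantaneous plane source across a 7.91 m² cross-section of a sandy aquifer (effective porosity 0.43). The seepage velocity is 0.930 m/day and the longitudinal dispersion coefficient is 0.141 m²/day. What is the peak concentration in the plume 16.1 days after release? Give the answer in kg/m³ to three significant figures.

0.195 kg/m³

The peak of an instantaneous 1D plume sits at x = vt; there the Gaussian factor is 1 and C_max = M/(n_e·A·√(4πDt)), where n_e·A is the pore area the mass is dissolved in.
√(4πDt) = √(4π × 0.141 × 16.1) = 5.341 m, so C_max = 3.55/(0.43 × 7.91 × 5.341) = 0.195 kg/m³.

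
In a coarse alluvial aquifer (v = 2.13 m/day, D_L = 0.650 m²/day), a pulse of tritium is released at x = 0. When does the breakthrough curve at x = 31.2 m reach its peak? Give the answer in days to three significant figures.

For the 1D instantaneous-source solution, setting ∂C/∂t = 0 at fixed x gives v²t² + 2Dt − x² = 0, so t = (√(D² + v²x²) − D)/v².
√(D² + v²x²) = √(0.650² + 2.13² × 31.2²) = 66.46; v² = 4.5369.
t = (66.46 − 0.650)/4.5369 = 14.5 days (vs. the pure-advection estimate x/v = 14.6 d).

14.5 days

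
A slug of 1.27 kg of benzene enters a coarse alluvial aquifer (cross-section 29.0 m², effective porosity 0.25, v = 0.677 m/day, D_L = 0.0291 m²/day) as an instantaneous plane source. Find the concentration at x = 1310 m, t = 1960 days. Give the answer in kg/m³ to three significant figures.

0.00187 kg/m³

For an instantaneous plane source, C(x,t) = M/(n_e·A·√(4πDt)) · exp(−(x−vt)²/(4Dt)), with n_e·A the pore (flow) area.
Plume center vt = 0.677 × 1960 = 1326.92 m, so the well at 1310 m is 16.92 m upgradient of the peak.
√(4πDt) = 26.77 m, giving peak height M/(n_e·A·√(4πDt)) = 1.27/(0.25 × 29.0 × 26.77) = 0.006544 kg/m³.
(x−vt)²/(4Dt) = (-16.92)²/(4 × 0.0291 × 1960) = 1.255; exp(−1.255) = 0.2851.
C = 0.006544 × 0.2851 = 0.00187 kg/m³.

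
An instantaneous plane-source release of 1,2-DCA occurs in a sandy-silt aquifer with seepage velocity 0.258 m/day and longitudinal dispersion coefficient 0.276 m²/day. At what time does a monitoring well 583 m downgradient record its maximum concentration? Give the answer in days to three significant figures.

For the 1D instantaneous-source solution, setting ∂C/∂t = 0 at fixed x gives v²t² + 2Dt − x² = 0, so t = (√(D² + v²x²) − D)/v².
√(D² + v²x²) = √(0.276² + 0.258² × 583²) = 150.4; v² = 0.066564.
t = (150.4 − 0.276)/0.066564 = 2260 days (vs. the pure-advection estimate x/v = 2260 d).

2260 days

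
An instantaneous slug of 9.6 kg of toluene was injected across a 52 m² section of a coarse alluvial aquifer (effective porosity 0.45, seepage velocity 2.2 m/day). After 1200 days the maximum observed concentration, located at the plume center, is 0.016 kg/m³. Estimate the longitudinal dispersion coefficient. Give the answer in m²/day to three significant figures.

0.0436 m²/day

At the plume center C_max = M/(n_e·A·√(4πDt)), so D = M²/(4πt·(n_e·A·C_max)²).
n_e·A·C_max = 0.45 × 52 × 0.016 = 0.3744 kg/m.
D = 9.6²/(4π × 1200 × 0.3744²) = 0.0436 m²/day.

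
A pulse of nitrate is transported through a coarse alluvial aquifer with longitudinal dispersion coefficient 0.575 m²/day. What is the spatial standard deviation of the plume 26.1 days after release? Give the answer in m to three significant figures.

Dispersive spreading gives a Gaussian with σ² = 2Dt; advection only shifts the center.
σ = √(2 × 0.575 × 26.1) = 5.48 m.

5.48 m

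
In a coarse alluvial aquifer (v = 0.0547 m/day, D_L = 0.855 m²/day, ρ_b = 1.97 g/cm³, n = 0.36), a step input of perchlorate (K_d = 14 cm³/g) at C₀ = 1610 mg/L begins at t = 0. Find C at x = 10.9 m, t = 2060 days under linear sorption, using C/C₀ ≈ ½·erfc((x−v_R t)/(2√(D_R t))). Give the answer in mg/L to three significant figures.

Retardation factor R = 1 + ρ_b·K_d/n = 1 + 1.97 × 14/0.36 = 77.61.
Sorption retards both mechanisms: v_R = v/R = 0.0007048 m/day, D_R = D/R = 0.01102 m²/day.
v_R·t = 0.0007048 × 2060 = 1.451888 m; 2√(D_R t) = 9.529 m; argument = (10.9 − 1.451888)/9.529 = 0.9915.
C = C₀ × ½·erfc(0.9915) = 1610 × 0.08043 = 129 mg/L.

129 mg/L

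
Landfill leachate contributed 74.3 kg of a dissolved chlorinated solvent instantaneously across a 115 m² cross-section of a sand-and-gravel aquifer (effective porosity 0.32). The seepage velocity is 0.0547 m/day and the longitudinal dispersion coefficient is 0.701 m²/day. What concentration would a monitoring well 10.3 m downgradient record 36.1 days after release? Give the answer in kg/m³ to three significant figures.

For an instantaneous plane source, C(x,t) = M/(n_e·A·√(4πDt)) · exp(−(x−vt)²/(4Dt)), with n_e·A the pore (flow) area.
Plume center vt = 0.0547 × 36.1 = 1.97467 m, so the well at 10.3 m is 8.32533 m downgradient of the peak.
√(4πDt) = 17.83 m, giving peak height M/(n_e·A·√(4πDt)) = 74.3/(0.32 × 115 × 17.83) = 0.1132 kg/m³.
(x−vt)²/(4Dt) = (8.32533)²/(4 × 0.701 × 36.1) = 0.6847; exp(−0.6847) = 0.5042.
C = 0.1132 × 0.5042 = 0.0571 kg/m³.

0.0571 kg/m³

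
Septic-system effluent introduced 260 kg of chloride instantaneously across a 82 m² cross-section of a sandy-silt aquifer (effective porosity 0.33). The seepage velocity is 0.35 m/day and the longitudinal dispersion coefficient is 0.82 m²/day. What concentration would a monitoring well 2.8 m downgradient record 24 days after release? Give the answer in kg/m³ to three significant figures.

For an instantaneous plane source, C(x,t) = M/(n_e·A·√(4πDt)) · exp(−(x−vt)²/(4Dt)), with n_e·A the pore (flow) area.
Plume center vt = 0.35 × 24 = 8.4 m, so the well at 2.8 m is 5.6 m upgradient of the peak.
√(4πDt) = 15.73 m, giving peak height M/(n_e·A·√(4πDt)) = 260/(0.33 × 82 × 15.73) = 0.6108 kg/m³.
(x−vt)²/(4Dt) = (-5.6)²/(4 × 0.82 × 24) = 0.3984; exp(−0.3984) = 0.6714.
C = 0.6108 × 0.6714 = 0.410 kg/m³.

0.410 kg/m³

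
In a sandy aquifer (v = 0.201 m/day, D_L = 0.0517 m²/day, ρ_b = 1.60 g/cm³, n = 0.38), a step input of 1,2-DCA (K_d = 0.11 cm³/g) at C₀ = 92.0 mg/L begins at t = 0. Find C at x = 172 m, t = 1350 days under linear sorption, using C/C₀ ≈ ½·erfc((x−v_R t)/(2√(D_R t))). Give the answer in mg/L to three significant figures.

84.3 mg/L

Retardation factor R = 1 + ρ_b·K_d/n = 1 + 1.60 × 0.11/0.38 = 1.463.
Sorption retards both mechanisms: v_R = v/R = 0.1374 m/day, D_R = D/R = 0.03534 m²/day.
v_R·t = 0.1374 × 1350 = 185.49 m; 2√(D_R t) = 13.81 m; argument = (172 − 185.49)/13.81 = -0.9768.
C = C₀ × ½·erfc(-0.9768) = 92.0 × 0.9164 = 84.3 mg/L.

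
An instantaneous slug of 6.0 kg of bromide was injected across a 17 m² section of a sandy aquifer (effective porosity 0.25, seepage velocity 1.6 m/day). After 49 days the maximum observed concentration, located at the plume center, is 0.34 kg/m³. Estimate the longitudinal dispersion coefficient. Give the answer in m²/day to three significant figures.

At the plume center C_max = M/(n_e·A·√(4πDt)), so D = M²/(4πt·(n_e·A·C_max)²).
n_e·A·C_max = 0.25 × 17 × 0.34 = 1.445 kg/m.
D = 6.0²/(4π × 49 × 1.445²) = 0.0280 m²/day.

0.0280 m²/day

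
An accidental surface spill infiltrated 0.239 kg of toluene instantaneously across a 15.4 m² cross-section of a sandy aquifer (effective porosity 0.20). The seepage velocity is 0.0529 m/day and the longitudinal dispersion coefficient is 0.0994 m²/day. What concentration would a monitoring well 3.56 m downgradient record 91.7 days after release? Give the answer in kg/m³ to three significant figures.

0.00693 kg/m³

For an instantaneous plane source, C(x,t) = M/(n_e·A·√(4πDt)) · exp(−(x−vt)²/(4Dt)), with n_e·A the pore (flow) area.
Plume center vt = 0.0529 × 91.7 = 4.85093 m, so the well at 3.56 m is 1.29093 m upgradient of the peak.
√(4πDt) = 10.70 m, giving peak height M/(n_e·A·√(4πDt)) = 0.239/(0.20 × 15.4 × 10.70) = 0.007252 kg/m³.
(x−vt)²/(4Dt) = (-1.29093)²/(4 × 0.0994 × 91.7) = 0.04571; exp(−0.04571) = 0.9553.
C = 0.007252 × 0.9553 = 0.00693 kg/m³.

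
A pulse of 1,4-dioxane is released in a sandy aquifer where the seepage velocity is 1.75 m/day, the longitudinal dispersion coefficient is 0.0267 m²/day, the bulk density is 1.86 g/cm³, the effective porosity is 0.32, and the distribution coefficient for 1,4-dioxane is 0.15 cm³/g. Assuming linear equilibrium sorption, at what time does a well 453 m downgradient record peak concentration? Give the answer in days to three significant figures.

Retardation factor R = 1 + ρ_b·K_d/n = 1 + 1.86 × 0.15/0.32 = 1.872.
Sorption retards both mechanisms: v_R = v/R = 0.9348 m/day, D_R = D/R = 0.01426 m²/day.
Peak time from v_R²t² + 2D_R t − x² = 0: t = (√(D_R² + v_R²x²) − D_R)/v_R².
√(D_R² + v_R²x²) = √(0.01426² + 0.9348² × 453²) = 423.5; v_R² = 0.8739.
t = (423.5 − 0.01426)/0.8739 = 485 days.

485 days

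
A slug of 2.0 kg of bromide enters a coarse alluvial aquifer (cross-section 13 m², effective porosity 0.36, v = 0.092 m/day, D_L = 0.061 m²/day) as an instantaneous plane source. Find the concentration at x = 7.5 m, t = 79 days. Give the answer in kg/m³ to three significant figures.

0.0548 kg/m³

For an instantaneous plane source, C(x,t) = M/(n_e·A·√(4πDt)) · exp(−(x−vt)²/(4Dt)), with n_e·A the pore (flow) area.
Plume center vt = 0.092 × 79 = 7.268 m, so the well at 7.5 m is 0.232 m downgradient of the peak.
√(4πDt) = 7.782 m, giving peak height M/(n_e·A·√(4πDt)) = 2.0/(0.36 × 13 × 7.782) = 0.05492 kg/m³.
(x−vt)²/(4Dt) = (0.232)²/(4 × 0.061 × 79) = 0.002792; exp(−0.002792) = 0.9972.
C = 0.05492 × 0.9972 = 0.0548 kg/m³.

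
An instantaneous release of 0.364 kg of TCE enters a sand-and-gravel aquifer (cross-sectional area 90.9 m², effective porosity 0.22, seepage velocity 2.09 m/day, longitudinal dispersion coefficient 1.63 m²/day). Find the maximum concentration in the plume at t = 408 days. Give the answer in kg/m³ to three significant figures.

The peak of an instantaneous 1D plume sits at x = vt; there the Gaussian factor is 1 and C_max = M/(n_e·A·√(4πDt)), where n_e·A is the pore area the mass is dissolved in.
√(4πDt) = √(4π × 1.63 × 408) = 91.42 m, so C_max = 0.364/(0.22 × 90.9 × 91.42) = 0.000199 kg/m³.

0.000199 kg/m³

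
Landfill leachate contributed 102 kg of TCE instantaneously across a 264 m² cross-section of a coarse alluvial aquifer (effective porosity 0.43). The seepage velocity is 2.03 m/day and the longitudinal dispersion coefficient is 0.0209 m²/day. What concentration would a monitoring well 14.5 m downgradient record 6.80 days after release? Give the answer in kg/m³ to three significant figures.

0.287 kg/m³

For an instantaneous plane source, C(x,t) = M/(n_e·A·√(4πDt)) · exp(−(x−vt)²/(4Dt)), with n_e·A the pore (flow) area.
Plume center vt = 2.03 × 6.80 = 13.804 m, so the well at 14.5 m is 0.696 m downgradient of the peak.
√(4πDt) = 1.336 m, giving peak height M/(n_e·A·√(4πDt)) = 102/(0.43 × 264 × 1.336) = 0.6725 kg/m³.
(x−vt)²/(4Dt) = (0.696)²/(4 × 0.0209 × 6.80) = 0.8521; exp(−0.8521) = 0.4265.
C = 0.6725 × 0.4265 = 0.287 kg/m³.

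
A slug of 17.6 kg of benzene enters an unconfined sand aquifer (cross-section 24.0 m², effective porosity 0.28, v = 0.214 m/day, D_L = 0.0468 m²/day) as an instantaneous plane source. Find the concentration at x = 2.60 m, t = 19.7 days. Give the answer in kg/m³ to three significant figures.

0.379 kg/m³

For an instantaneous plane source, C(x,t) = M/(n_e·A·√(4πDt)) · exp(−(x−vt)²/(4Dt)), with n_e·A the pore (flow) area.
Plume center vt = 0.214 × 19.7 = 4.2158 m, so the well at 2.60 m is 1.6158 m upgradient of the peak.
√(4πDt) = 3.404 m, giving peak height M/(n_e·A·√(4πDt)) = 17.6/(0.28 × 24.0 × 3.404) = 0.7694 kg/m³.
(x−vt)²/(4Dt) = (-1.6158)²/(4 × 0.0468 × 19.7) = 0.7080; exp(−0.7080) = 0.4926.
C = 0.7694 × 0.4926 = 0.379 kg/m³.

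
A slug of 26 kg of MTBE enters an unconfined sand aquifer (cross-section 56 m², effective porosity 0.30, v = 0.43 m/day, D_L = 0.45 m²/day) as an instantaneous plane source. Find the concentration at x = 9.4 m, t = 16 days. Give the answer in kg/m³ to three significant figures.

0.131 kg/m³

For an instantaneous plane source, C(x,t) = M/(n_e·A·√(4πDt)) · exp(−(x−vt)²/(4Dt)), with n_e·A the pore (flow) area.
Plume center vt = 0.43 × 16 = 6.88 m, so the well at 9.4 m is 2.52 m downgradient of the peak.
√(4πDt) = 9.512 m, giving peak height M/(n_e·A·√(4πDt)) = 26/(0.30 × 56 × 9.512) = 0.1627 kg/m³.
(x−vt)²/(4Dt) = (2.52)²/(4 × 0.45 × 16) = 0.2205; exp(−0.2205) = 0.8021.
C = 0.1627 × 0.8021 = 0.131 kg/m³.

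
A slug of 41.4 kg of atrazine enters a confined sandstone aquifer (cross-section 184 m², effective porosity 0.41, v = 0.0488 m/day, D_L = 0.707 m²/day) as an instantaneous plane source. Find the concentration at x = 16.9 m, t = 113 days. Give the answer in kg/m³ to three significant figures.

For an instantaneous plane source, C(x,t) = M/(n_e·A·√(4πDt)) · exp(−(x−vt)²/(4Dt)), with n_e·A the pore (flow) area.
Plume center vt = 0.0488 × 113 = 5.5144 m, so the well at 16.9 m is 11.3856 m downgradient of the peak.
√(4πDt) = 31.69 m, giving peak height M/(n_e·A·√(4πDt)) = 41.4/(0.41 × 184 × 31.69) = 0.01732 kg/m³.
(x−vt)²/(4Dt) = (11.3856)²/(4 × 0.707 × 113) = 0.4057; exp(−0.4057) = 0.6665.
C = 0.01732 × 0.6665 = 0.0115 kg/m³.

0.0115 kg/m³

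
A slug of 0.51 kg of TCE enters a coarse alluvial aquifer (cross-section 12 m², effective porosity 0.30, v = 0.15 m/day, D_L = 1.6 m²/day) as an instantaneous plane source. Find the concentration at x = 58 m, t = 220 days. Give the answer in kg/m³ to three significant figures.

0.00137 kg/m³

For an instantaneous plane source, C(x,t) = M/(n_e·A·√(4πDt)) · exp(−(x−vt)²/(4Dt)), with n_e·A the pore (flow) area.
Plume center vt = 0.15 × 220 = 33 m, so the well at 58 m is 25 m downgradient of the peak.
√(4πDt) = 66.51 m, giving peak height M/(n_e·A·√(4πDt)) = 0.51/(0.30 × 12 × 66.51) = 0.002130 kg/m³.
(x−vt)²/(4Dt) = (25)²/(4 × 1.6 × 220) = 0.4439; exp(−0.4439) = 0.6415.
C = 0.002130 × 0.6415 = 0.00137 kg/m³.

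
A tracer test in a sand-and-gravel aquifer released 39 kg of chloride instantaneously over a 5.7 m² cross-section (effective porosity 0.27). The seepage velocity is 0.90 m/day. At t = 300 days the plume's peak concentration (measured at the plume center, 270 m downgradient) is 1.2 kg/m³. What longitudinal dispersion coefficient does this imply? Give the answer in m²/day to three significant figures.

0.118 m²/day

At the plume center C_max = M/(n_e·A·√(4πDt)), so D = M²/(4πt·(n_e·A·C_max)²).
n_e·A·C_max = 0.27 × 5.7 × 1.2 = 1.847 kg/m.
D = 39²/(4π × 300 × 1.847²) = 0.118 m²/day.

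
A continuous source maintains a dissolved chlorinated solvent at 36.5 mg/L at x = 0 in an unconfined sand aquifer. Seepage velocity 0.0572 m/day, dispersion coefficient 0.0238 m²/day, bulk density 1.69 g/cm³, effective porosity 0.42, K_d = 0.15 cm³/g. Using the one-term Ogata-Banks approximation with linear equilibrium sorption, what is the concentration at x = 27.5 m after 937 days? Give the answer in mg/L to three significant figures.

31.7 mg/L

Retardation factor R = 1 + ρ_b·K_d/n = 1 + 1.69 × 0.15/0.42 = 1.604.
Sorption retards both mechanisms: v_R = v/R = 0.03566 m/day, D_R = D/R = 0.01484 m²/day.
v_R·t = 0.03566 × 937 = 33.41342 m; 2√(D_R t) = 7.458 m; argument = (27.5 − 33.41342)/7.458 = -0.7929.
C = C₀ × ½·erfc(-0.7929) = 36.5 × 0.8689 = 31.7 mg/L.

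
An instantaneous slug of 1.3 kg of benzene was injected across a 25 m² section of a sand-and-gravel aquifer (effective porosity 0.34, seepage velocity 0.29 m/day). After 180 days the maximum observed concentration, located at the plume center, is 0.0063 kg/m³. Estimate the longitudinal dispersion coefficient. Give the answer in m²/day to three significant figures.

At the plume center C_max = M/(n_e·A·√(4πDt)), so D = M²/(4πt·(n_e·A·C_max)²).
n_e·A·C_max = 0.34 × 25 × 0.0063 = 0.05355 kg/m.
D = 1.3²/(4π × 180 × 0.05355²) = 0.261 m²/day.

0.261 m²/day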